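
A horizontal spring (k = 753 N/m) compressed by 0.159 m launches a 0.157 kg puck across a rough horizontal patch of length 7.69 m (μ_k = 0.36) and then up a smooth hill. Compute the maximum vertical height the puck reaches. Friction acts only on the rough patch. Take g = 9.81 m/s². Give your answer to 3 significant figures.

h = 3.41 m

Spring energy: E₀ = ½kx² = ½(753)(0.159)² = 9.5183 J
Friction: W_f = μ_k mg d = (0.36)(0.157)(9.81)(7.69) = 4.264 J
Energy at base of ramp: E = 9.5183 − 4.264 = 5.2545 J
At max height all remaining energy is PE: mgh = E ⇒ h = E/(mg) = 5.2545/(0.157 × 9.81) = 3.412 m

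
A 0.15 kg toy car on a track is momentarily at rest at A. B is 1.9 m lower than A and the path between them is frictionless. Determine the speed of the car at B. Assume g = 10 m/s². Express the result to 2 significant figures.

Equating total energy at the two states: mgh = ½mv²
v = √(2gh) = √(2 × 10 × 1.9) = √38.000 = 6.164 m/s

v = 6.2 m/s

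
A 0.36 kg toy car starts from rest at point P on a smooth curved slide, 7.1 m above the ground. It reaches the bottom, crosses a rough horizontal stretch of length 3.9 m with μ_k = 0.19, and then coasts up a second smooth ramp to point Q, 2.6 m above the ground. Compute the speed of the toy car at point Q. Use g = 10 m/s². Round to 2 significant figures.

Energy at P: mgh₁ = (0.36)(10)(7.1) = 25.560 J
Friction loss: W_f = μ_k mg d = 2.668 J
At Q: ½mv² + mgh₂ = mgh₁ − W_f
½mv² = 25.560 − 2.668 − 9.3600 = 13.532 J
v = √(2 × 13.532/0.36) = 8.671 m/s

v = 8.7 m/s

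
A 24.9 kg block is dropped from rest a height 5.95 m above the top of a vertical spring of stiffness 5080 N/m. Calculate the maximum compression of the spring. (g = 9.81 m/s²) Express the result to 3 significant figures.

x = 0.806 m

Measuring PE from the top of the relaxed spring, at max compression the block has dropped H + x with zero KE, so:
mg(H + x) = ½kx²
½(5080)x² − (24.9)(9.81)x − (24.9)(9.81)(5.95) = 0
2540x² − 244.3x − 1453 = 0
x = [244.3 + √(59667 + 1.4767e+07)]/(2 × 2540) = 0.8061 m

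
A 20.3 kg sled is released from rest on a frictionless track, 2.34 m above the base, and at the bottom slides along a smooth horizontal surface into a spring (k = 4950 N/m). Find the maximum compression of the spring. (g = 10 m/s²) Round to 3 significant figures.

x = 0.438 m

Gravitational PE at the top equals spring PE at max compression: mgh = ½kx²
x = √(2mgh/k) = √(2 × 20.3 × 10 × 2.34 / 4950) = 0.4381 m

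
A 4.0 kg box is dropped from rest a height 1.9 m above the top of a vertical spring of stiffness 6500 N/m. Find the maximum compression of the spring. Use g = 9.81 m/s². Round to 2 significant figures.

x = 0.16 m

Take the reference level at the top of the uncompressed spring. At max compression the box has fallen H + x and is momentarily at rest:
mg(H + x) = ½kx²
½(6500)x² − (4.0)(9.81)x − (4.0)(9.81)(1.9) = 0
3250x² − 39.24x − 74.56 = 0
x = [39.24 + √(1540 + 969228)]/(2 × 3250) = 0.1576 m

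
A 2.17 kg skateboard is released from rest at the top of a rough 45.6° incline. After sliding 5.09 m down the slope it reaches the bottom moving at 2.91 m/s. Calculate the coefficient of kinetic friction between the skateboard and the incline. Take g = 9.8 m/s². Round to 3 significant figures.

μ_k = 0.900

The energy dissipated by friction is the PE lost minus the KE gained:
mgL sinθ = 77.337 J; ½mv² = 9.1879 J
W_f = 77.337 − 9.1879 = 68.15 J
μ_k = W_f/(mg cosθ · L) = 68.15/(14.88 × 5.09) = 0.8998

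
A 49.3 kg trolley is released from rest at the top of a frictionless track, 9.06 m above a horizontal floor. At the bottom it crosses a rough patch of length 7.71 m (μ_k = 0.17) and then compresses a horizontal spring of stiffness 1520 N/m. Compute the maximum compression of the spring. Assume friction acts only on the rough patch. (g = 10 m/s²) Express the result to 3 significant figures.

Initial energy: E₁ = mgh = (49.3)(10)(9.06) = 4466.6 J
Friction removes W_f = μ_k mg d = (0.17)(49.3)(10)(7.71) = 646.2 J
Energy reaching the spring: E = 4466.6 − 646.2 = 3820.4 J
At max compression ½kx² = E ⇒ x = √(2E/k) = √(2 × 3820.4/1520) = 2.242 m

x = 2.24 m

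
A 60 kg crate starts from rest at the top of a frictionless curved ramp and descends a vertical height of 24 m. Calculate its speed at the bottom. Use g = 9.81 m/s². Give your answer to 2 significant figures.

v = 22 m/s

Equating total energy at the two states: mgh = ½mv²
v = √(2gh) = √(2 × 9.81 × 24) = √470.88 = 21.70 m/s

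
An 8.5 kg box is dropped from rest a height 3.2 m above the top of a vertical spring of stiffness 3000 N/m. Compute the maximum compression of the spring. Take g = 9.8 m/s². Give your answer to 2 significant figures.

x = 0.45 m

Let x be the compression. The total drop is H + x, and the box is instantaneously at rest at max compression, so energy conservation gives:
mg(H + x) = ½kx²
½(3000)x² − (8.5)(9.8)x − (8.5)(9.8)(3.2) = 0
1500x² − 83.30x − 266.6 = 0
x = [83.30 + √(6939 + 1.5994e+06)]/(2 × 1500) = 0.4502 m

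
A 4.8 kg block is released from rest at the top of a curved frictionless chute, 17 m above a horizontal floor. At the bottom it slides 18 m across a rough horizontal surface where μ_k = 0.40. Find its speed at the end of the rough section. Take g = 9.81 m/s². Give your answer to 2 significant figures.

v = 14 m/s

Energy at the top = energy at the end + work done against friction:
mgh = ½mv² + μ_k m g d
W_f = μ_k mg d = (0.40)(4.8)(9.81)(18) = 339.0 J
½mv² = mgh − W_f = 800.50 − 339.0 = 461.46 J
v = √(2 × 461.46/4.8) = 13.87 m/s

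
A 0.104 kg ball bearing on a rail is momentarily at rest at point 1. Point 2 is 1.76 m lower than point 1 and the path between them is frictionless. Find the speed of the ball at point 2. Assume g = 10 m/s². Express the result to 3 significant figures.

v = 5.93 m/s

Mechanical energy is conserved (no friction): mgh = ½mv²
v = √(2gh) = √(2 × 10 × 1.76) = √35.200 = 5.933 m/s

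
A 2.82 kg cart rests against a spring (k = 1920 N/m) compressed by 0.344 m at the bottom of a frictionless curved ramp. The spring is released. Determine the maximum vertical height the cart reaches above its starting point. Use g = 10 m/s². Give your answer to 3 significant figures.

At maximum height the cart is at rest, so ½kx² = mgh
h = kx²/(2mg) = (1920)(0.344)²/(2 × 2.82 × 10) = 4.028 m

h = 4.03 m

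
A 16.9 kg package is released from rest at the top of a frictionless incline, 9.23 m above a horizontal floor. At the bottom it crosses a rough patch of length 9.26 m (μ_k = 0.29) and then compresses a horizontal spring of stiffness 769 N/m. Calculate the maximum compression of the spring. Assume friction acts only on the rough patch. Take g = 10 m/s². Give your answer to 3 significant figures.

x = 1.70 m

Initial energy: E₁ = mgh = (16.9)(10)(9.23) = 1559.9 J
Friction removes W_f = μ_k mg d = (0.29)(16.9)(10)(9.26) = 453.8 J
Energy reaching the spring: E = 1559.9 − 453.8 = 1106.0 J
At max compression ½kx² = E ⇒ x = √(2E/k) = √(2 × 1106.0/769) = 1.696 m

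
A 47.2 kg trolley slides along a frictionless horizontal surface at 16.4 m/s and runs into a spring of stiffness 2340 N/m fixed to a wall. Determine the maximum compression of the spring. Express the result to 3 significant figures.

All KE is stored as spring PE at maximum compression: ½mv² = ½kx²
x = v√(m/k) = 16.4 × √(47.2/2340) = 2.329 m

x = 2.33 m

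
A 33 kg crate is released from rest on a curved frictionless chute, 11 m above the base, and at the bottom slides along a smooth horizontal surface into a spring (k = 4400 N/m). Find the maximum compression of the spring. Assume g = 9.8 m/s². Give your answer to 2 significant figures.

Energy conservation (no friction) from release to max compression: mgh = ½kx²
x = √(2mgh/k) = √(2 × 33 × 9.8 × 11 / 4400) = 1.272 m

x = 1.3 m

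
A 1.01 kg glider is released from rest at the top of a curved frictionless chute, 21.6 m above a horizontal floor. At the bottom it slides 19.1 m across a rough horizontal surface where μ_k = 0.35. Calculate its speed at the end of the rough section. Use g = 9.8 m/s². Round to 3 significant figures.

Applying the work–energy principle:
mgh = ½mv² + μ_k m g d
W_f = μ_k mg d = (0.35)(1.01)(9.8)(19.1) = 66.17 J
½mv² = mgh − W_f = 213.80 − 66.17 = 147.63 J
v = √(2 × 147.63/1.01) = 17.10 m/s

v = 17.1 m/s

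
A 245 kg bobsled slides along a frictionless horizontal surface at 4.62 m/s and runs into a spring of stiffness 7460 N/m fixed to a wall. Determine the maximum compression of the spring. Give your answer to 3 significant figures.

Conservation of energy between contact and max compression: ½mv² = ½kx²
x = v√(m/k) = 4.62 × √(245/7460) = 0.8373 m

x = 0.837 m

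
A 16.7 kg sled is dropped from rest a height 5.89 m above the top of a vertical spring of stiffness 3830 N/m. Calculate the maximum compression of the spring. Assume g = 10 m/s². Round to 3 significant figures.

Let x be the compression. The total drop is H + x, and the sled is instantaneously at rest at max compression, so energy conservation gives:
mg(H + x) = ½kx²
½(3830)x² − (16.7)(10)x − (16.7)(10)(5.89) = 0
1915x² − 167.0x − 983.6 = 0
x = [167.0 + √(27889 + 7.5346e+06)]/(2 × 1915) = 0.7616 m

x = 0.762 m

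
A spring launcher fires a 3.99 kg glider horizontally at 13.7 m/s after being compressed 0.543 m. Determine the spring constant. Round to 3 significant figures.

Spring PE at full compression equals KE at release: ½kx² = ½mv²
k = mv²/x² = (3.99)(13.7)²/(0.543)² = 2540 N/m

k = 2540 N/m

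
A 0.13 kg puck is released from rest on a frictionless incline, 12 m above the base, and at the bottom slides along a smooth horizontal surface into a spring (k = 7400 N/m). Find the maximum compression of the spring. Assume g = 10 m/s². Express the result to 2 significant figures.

x = 0.065 m

Energy conservation (no friction) from release to max compression: mgh = ½kx²
x = √(2mgh/k) = √(2 × 0.13 × 10 × 12 / 7400) = 0.06493 m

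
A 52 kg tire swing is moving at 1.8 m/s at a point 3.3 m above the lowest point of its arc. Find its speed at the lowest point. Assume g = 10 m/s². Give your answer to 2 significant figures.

Energy conservation between the two points: ½mv₀² + mgh = ½mv²
The mass cancels from both sides.
v² = v₀² + 2gh = (1.8)² + 2(10)(3.3) = 69.240
v = √69.240 = 8.321 m/s

v = 8.3 m/s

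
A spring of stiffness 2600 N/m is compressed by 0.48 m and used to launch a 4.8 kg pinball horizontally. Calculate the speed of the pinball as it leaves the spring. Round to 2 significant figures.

v = 11 m/s

Conservation of energy: ½kx² = ½mv²
v = x√(k/m) = 0.48 × √(2600/4.8) = 11.17 m/s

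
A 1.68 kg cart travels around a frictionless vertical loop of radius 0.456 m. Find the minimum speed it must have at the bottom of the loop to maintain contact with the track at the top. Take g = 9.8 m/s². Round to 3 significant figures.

At the top: mg = mv_top²/r ⇒ v_top² = gr = 4.469 m²/s²
Energy from bottom to top (height 2r): ½mv_bot² = ½mv_top² + mg(2r)
v_bot² = gr + 4gr = 5gr = 22.34
v_bot = √(5gr) = 4.727 m/s

v = 4.73 m/s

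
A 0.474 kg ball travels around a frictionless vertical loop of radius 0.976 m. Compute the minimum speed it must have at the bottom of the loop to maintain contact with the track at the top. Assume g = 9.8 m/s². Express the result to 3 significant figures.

v = 6.92 m/s

At the top: mg = mv_top²/r ⇒ v_top² = gr = 9.565 m²/s²
Energy from bottom to top (height 2r): ½mv_bot² = ½mv_top² + mg(2r)
v_bot² = gr + 4gr = 5gr = 47.82
v_bot = √(5gr) = 6.915 m/s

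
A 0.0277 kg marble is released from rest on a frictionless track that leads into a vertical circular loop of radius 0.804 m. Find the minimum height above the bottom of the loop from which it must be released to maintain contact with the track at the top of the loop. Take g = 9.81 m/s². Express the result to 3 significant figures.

h = 2.01 m

At the top, for minimum speed gravity alone supplies the centripetal force: mg = mv_top²/r ⇒ v_top² = gr = 7.887 m²/s²
Energy conservation from release height h to the top (height 2r): mgh = ½mv_top² + mg(2r)
h = v_top²/(2g) + 2r = r/2 + 2r = 5r/2 = 2.010 m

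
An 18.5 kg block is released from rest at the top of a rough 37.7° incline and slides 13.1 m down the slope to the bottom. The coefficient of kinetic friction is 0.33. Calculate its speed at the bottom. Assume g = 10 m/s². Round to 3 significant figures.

Energy: mgh = ½mv² + W_f, with h = L sinθ and W_f = μ_k (mg cosθ) L
mgh = mgL sinθ = (18.5)(10)(13.1)sin37.7° = 1482.0 J
W_f = μ_k mg cosθ · L = (0.33)(18.5)(10)cos37.7°·13.1 = 632.8 J
½mv² = 1482.0 − 632.8 = 849.25 J
v = √(2 × 849.25/18.5) = 9.582 m/s

v = 9.58 m/s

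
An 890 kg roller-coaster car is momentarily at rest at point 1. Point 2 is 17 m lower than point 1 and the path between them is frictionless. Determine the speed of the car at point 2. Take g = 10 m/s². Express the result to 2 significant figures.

v = 18 m/s

Energy conservation between the two points: mgh = ½mv²
v = √(2gh) = √(2 × 10 × 17) = √340.00 = 18.44 m/s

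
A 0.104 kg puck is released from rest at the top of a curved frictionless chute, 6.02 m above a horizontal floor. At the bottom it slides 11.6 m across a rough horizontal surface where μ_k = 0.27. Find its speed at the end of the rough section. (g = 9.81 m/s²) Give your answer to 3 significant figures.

v = 7.53 m/s

Energy at the top = energy at the end + work done against friction:
mgh = ½mv² + μ_k m g d
W_f = μ_k mg d = (0.27)(0.104)(9.81)(11.6) = 3.195 J
½mv² = mgh − W_f = 6.1418 − 3.195 = 2.9465 J
v = √(2 × 2.9465/0.104) = 7.527 m/s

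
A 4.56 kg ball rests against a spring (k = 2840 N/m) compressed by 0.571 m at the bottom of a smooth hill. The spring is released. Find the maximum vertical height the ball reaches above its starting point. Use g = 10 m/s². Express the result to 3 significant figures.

h = 10.2 m

At maximum height the ball is at rest, so ½kx² = mgh
h = kx²/(2mg) = (2840)(0.571)²/(2 × 4.56 × 10) = 10.15 m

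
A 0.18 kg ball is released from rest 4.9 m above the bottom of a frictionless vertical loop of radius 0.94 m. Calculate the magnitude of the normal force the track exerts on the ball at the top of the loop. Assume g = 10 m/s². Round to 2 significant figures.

Energy from release to top (height 2r): mgh = ½mv_top² + mg(2r)
v_top² = 2g(h − 2r) = 2(10)(4.9 − 1.880) = 60.400 m²/s²
At the top, both N and weight point toward the centre: N + mg = mv_top²/r
N = m(v_top²/r − g) = 0.18(60.400/0.94 − 10) = 9.766 N

N = 9.8 N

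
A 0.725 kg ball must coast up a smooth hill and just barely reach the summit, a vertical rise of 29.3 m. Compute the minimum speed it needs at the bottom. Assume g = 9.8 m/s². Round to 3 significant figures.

v = 24.0 m/s

At the top it is momentarily at rest, so all KE converts to PE: ½mv² = mgh
v = √(2gh) = √(2 × 9.8 × 29.3) = 23.96 m/s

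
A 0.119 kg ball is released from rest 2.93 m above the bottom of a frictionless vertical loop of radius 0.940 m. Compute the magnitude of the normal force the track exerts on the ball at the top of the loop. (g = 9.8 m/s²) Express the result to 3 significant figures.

N = 1.44 N

Energy from release to top (height 2r): mgh = ½mv_top² + mg(2r)
v_top² = 2g(h − 2r) = 2(9.8)(2.93 − 1.880) = 20.580 m²/s²
At the top, both N and weight point toward the centre: N + mg = mv_top²/r
N = m(v_top²/r − g) = 0.119(20.580/0.940 − 9.8) = 1.439 N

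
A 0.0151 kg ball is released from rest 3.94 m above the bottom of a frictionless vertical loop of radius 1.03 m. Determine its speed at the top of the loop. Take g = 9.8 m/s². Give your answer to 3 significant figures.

v = 6.07 m/s

Energy conservation: mgh = ½mv_top² + mg(2r)
v_top² = 2g(h − 2r) = 2(9.8)(3.94 − 2.060) = 36.85
v_top = 6.070 m/s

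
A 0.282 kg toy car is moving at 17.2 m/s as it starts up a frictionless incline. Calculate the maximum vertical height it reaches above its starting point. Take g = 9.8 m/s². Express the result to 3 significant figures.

Setting KE at the bottom equal to PE gained: ½mv² = mgh
h = v²/(2g) = 17.2²/(2 × 9.8) = 15.09 m

h = 15.1 m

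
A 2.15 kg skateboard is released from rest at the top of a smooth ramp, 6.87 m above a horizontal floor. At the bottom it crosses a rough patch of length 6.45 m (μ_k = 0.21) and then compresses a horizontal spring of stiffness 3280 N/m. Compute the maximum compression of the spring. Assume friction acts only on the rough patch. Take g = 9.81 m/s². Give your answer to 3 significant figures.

x = 0.266 m

Initial energy: E₁ = mgh = (2.15)(9.81)(6.87) = 144.90 J
Friction removes W_f = μ_k mg d = (0.21)(2.15)(9.81)(6.45) = 28.57 J
Energy reaching the spring: E = 144.90 − 28.57 = 116.33 J
At max compression ½kx² = E ⇒ x = √(2E/k) = √(2 × 116.33/3280) = 0.2663 m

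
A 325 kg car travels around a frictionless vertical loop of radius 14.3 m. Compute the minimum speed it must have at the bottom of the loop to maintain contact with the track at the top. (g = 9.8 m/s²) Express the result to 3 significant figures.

v = 26.5 m/s

At the top: mg = mv_top²/r ⇒ v_top² = gr = 140.1 m²/s²
Energy from bottom to top (height 2r): ½mv_bot² = ½mv_top² + mg(2r)
v_bot² = gr + 4gr = 5gr = 700.7
v_bot = √(5gr) = 26.47 m/s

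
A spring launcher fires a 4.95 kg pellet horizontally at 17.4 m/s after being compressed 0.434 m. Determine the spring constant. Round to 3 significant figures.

½kx² = ½mv²
k = mv²/x² = (4.95)(17.4)²/(0.434)² = 7957 N/m

k = 7960 N/m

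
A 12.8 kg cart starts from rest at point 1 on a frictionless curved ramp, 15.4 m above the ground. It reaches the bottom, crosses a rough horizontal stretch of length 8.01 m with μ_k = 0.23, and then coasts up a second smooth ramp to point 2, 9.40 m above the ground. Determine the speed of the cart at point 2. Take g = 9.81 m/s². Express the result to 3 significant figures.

Energy at 1: mgh₁ = (12.8)(9.81)(15.4) = 1933.7 J
Friction loss: W_f = μ_k mg d = 231.3 J
At 2: ½mv² + mgh₂ = mgh₁ − W_f
½mv² = 1933.7 − 231.3 − 1180.3 = 522.07 J
v = √(2 × 522.07/12.8) = 9.032 m/s

v = 9.03 m/s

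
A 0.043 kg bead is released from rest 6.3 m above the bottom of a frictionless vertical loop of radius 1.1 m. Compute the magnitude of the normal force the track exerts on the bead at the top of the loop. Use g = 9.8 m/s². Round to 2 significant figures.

N = 2.7 N

Energy from release to top (height 2r): mgh = ½mv_top² + mg(2r)
v_top² = 2g(h − 2r) = 2(9.8)(6.3 − 2.200) = 80.360 m²/s²
At the top, both N and weight point toward the centre: N + mg = mv_top²/r
N = m(v_top²/r − g) = 0.043(80.360/1.1 − 9.8) = 2.720 N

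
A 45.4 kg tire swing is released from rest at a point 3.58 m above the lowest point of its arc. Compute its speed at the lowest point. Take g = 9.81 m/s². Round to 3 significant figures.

v = 8.38 m/s

Mechanical energy is conserved (no friction): mgh = ½mv²
v = √(2gh) = √(2 × 9.81 × 3.58) = √70.240 = 8.381 m/s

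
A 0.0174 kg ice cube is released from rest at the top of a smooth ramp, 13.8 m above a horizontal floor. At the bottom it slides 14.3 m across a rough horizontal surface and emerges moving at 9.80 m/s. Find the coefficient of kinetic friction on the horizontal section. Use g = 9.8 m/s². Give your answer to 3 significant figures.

μ_k = 0.622

Applying the work–energy principle:
mgh = ½mv² + μ_k m g d
mgh = 2.3532 J; ½mv² = 0.83555 J
W_f = 2.3532 − 0.83555 = 1.518 J
μ_k = W_f/(mg·d) = 1.518/(0.1705 × 14.3) = 0.6224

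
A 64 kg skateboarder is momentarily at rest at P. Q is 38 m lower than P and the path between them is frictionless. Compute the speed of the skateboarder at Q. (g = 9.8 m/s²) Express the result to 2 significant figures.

Equating total energy at the two states: mgh = ½mv²
v = √(2gh) = √(2 × 9.8 × 38) = √744.80 = 27.29 m/s

v = 27 m/s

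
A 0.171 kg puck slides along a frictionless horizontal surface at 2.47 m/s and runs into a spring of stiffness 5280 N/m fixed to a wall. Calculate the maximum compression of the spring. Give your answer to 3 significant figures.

All KE is stored as spring PE at maximum compression: ½mv² = ½kx²
x = v√(m/k) = 2.47 × √(0.171/5280) = 0.01406 m

x = 0.0141 m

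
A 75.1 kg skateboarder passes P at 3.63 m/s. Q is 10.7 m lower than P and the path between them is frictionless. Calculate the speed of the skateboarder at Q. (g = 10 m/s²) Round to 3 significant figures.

By conservation of mechanical energy, ½mv₀² + mgh = ½mv²
v² = v₀² + 2gh = (3.63)² + 2(10)(10.7) = 227.18
v = √227.18 = 15.07 m/s

v = 15.1 m/s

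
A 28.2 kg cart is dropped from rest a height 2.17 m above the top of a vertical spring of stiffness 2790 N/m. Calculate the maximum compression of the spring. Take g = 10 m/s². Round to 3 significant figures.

x = 0.771 m

Measuring PE from the top of the relaxed spring, at max compression the cart has dropped H + x with zero KE, so:
mg(H + x) = ½kx²
½(2790)x² − (28.2)(10)x − (28.2)(10)(2.17) = 0
1395x² − 282.0x − 611.9 = 0
x = [282.0 + √(79524 + 3.4146e+06)]/(2 × 1395) = 0.7711 m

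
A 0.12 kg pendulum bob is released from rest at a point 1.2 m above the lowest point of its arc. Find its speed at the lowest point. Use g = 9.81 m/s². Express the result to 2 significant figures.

v = 4.9 m/s

Mechanical energy is conserved (no friction): mgh = ½mv²
The mass cancels from both sides.
v = √(2gh) = √(2 × 9.81 × 1.2) = √23.544 = 4.852 m/s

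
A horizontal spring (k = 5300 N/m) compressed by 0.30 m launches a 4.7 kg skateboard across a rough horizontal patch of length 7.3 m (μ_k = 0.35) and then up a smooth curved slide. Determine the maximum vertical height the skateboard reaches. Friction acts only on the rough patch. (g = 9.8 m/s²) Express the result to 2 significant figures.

Spring energy: E₀ = ½kx² = ½(5300)(0.30)² = 238.50 J
Friction: W_f = μ_k mg d = (0.35)(4.7)(9.8)(7.3) = 117.7 J
Energy at base of ramp: E = 238.50 − 117.7 = 120.82 J
At max height all remaining energy is PE: mgh = E ⇒ h = E/(mg) = 120.82/(4.7 × 9.8) = 2.623 m

h = 2.6 m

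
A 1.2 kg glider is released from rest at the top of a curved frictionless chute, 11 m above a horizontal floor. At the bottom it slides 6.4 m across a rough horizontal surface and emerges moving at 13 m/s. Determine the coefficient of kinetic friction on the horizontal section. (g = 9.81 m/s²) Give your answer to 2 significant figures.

μ_k = 0.37

Energy bookkeeping (friction removes W_f = μ_k N d):
mgh = ½mv² + μ_k m g d
mgh = 129.49 J; ½mv² = 101.40 J
W_f = 129.49 − 101.40 = 28.09 J
μ_k = W_f/(mg·d) = 28.09/(11.77 × 6.4) = 0.3729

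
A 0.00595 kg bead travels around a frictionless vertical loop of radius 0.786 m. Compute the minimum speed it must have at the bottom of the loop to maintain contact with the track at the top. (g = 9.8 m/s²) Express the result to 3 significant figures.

v = 6.21 m/s

At the top: mg = mv_top²/r ⇒ v_top² = gr = 7.703 m²/s²
Energy from bottom to top (height 2r): ½mv_bot² = ½mv_top² + mg(2r)
v_bot² = gr + 4gr = 5gr = 38.51
v_bot = √(5gr) = 6.206 m/s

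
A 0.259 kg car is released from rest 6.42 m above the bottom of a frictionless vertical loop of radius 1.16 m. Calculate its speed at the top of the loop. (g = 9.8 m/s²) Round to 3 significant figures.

v = 8.96 m/s

Energy conservation: mgh = ½mv_top² + mg(2r)
v_top² = 2g(h − 2r) = 2(9.8)(6.42 − 2.320) = 80.36
v_top = 8.964 m/s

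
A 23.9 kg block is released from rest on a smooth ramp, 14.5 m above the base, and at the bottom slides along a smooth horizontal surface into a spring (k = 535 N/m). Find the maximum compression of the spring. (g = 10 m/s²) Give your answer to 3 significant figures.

x = 3.60 m

Gravitational PE at the top equals spring PE at max compression: mgh = ½kx²
x = √(2mgh/k) = √(2 × 23.9 × 10 × 14.5 / 535) = 3.599 m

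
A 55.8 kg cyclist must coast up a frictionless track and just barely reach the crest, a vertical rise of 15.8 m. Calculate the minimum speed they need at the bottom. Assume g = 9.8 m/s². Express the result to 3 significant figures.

v = 17.6 m/s

At the top they are momentarily at rest, so all KE converts to PE: ½mv² = mgh
v = √(2gh) = √(2 × 9.8 × 15.8) = 17.60 m/s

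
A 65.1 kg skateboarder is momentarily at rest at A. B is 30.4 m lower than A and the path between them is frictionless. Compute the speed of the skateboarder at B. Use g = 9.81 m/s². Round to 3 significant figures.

Energy conservation between the two points: mgh = ½mv²
v = √(2gh) = √(2 × 9.81 × 30.4) = √596.45 = 24.42 m/s

v = 24.4 m/s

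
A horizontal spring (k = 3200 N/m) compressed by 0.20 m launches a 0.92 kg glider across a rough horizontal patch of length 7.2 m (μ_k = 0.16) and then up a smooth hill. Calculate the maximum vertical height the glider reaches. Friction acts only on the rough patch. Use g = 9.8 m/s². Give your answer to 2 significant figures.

h = 5.9 m

Spring energy: E₀ = ½kx² = ½(3200)(0.20)² = 64.000 J
Friction: W_f = μ_k mg d = (0.16)(0.92)(9.8)(7.2) = 10.39 J
Energy at base of ramp: E = 64.000 − 10.39 = 53.614 J
At max height all remaining energy is PE: mgh = E ⇒ h = E/(mg) = 53.614/(0.92 × 9.8) = 5.946 m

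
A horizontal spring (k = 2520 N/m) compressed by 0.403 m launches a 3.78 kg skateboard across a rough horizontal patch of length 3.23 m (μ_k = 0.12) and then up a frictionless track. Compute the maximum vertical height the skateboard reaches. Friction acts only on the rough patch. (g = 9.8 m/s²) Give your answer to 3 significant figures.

Spring energy: E₀ = ½kx² = ½(2520)(0.403)² = 204.64 J
Friction: W_f = μ_k mg d = (0.12)(3.78)(9.8)(3.23) = 14.36 J
Energy at base of ramp: E = 204.64 − 14.36 = 190.28 J
At max height all remaining energy is PE: mgh = E ⇒ h = E/(mg) = 190.28/(3.78 × 9.8) = 5.137 m

h = 5.14 m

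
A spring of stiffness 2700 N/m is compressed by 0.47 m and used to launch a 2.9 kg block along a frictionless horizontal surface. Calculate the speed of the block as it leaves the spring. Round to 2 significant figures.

v = 14 m/s

Spring PE converts entirely to kinetic energy: ½kx² = ½mv²
v = x√(k/m) = 0.47 × √(2700/2.9) = 14.34 m/s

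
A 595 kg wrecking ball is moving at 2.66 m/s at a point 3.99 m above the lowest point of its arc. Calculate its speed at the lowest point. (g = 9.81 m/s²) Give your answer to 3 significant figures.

By conservation of mechanical energy, ½mv₀² + mgh = ½mv²
v² = v₀² + 2gh = (2.66)² + 2(9.81)(3.99) = 85.359
v = √85.359 = 9.239 m/s

v = 9.24 m/s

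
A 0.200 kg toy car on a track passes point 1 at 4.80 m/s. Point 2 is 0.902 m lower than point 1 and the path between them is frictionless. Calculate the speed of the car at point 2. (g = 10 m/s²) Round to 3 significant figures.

v = 6.41 m/s

Equating total energy at the two states: ½mv₀² + mgh = ½mv²
v² = v₀² + 2gh = (4.80)² + 2(10)(0.902) = 41.080
v = √41.080 = 6.409 m/s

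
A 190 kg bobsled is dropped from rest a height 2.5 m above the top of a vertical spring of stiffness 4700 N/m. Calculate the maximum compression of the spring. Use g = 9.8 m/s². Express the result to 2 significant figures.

Let x be the compression. The total drop is H + x, and the bobsled is instantaneously at rest at max compression, so energy conservation gives:
mg(H + x) = ½kx²
½(4700)x² − (190)(9.8)x − (190)(9.8)(2.5) = 0
2350x² − 1862x − 4655 = 0
x = [1862 + √(3.467e+06 + 4.3757e+07)]/(2 × 2350) = 1.858 m

x = 1.9 m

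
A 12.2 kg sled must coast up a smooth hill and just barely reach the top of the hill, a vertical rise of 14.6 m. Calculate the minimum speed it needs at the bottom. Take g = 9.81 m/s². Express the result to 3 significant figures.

At the top it is momentarily at rest, so all KE converts to PE: ½mv² = mgh
v = √(2gh) = √(2 × 9.81 × 14.6) = 16.92 m/s

v = 16.9 m/s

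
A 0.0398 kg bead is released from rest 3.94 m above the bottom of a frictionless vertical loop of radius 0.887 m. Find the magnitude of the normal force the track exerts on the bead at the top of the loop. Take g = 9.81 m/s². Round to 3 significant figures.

Energy from release to top (height 2r): mgh = ½mv_top² + mg(2r)
v_top² = 2g(h − 2r) = 2(9.81)(3.94 − 1.774) = 42.497 m²/s²
At the top, both N and weight point toward the centre: N + mg = mv_top²/r
N = m(v_top²/r − g) = 0.0398(42.497/0.887 − 9.81) = 1.516 N

N = 1.52 N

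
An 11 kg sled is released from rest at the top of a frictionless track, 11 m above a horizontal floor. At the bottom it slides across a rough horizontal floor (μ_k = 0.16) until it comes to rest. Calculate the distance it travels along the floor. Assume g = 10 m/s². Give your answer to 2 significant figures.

Energy at the top = energy at the end + work done against friction:
At rest all PE has been dissipated by friction: mgh = μ_k m g d
d = h/μ_k = 11/0.16 = 68.75 m

d = 69 m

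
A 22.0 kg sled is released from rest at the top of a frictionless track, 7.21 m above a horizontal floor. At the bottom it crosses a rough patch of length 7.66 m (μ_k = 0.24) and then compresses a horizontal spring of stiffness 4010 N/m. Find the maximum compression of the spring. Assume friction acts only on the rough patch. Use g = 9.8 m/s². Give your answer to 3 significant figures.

x = 0.760 m

Initial energy: E₁ = mgh = (22.0)(9.8)(7.21) = 1554.5 J
Friction removes W_f = μ_k mg d = (0.24)(22.0)(9.8)(7.66) = 396.4 J
Energy reaching the spring: E = 1554.5 − 396.4 = 1158.1 J
At max compression ½kx² = E ⇒ x = √(2E/k) = √(2 × 1158.1/4010) = 0.7600 m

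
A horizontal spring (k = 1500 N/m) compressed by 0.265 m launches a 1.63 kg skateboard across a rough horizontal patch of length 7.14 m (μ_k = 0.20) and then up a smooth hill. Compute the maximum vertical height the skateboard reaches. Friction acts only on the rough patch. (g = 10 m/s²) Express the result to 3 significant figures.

h = 1.80 m

Spring energy: E₀ = ½kx² = ½(1500)(0.265)² = 52.669 J
Friction: W_f = μ_k mg d = (0.20)(1.63)(10)(7.14) = 23.28 J
Energy at base of ramp: E = 52.669 − 23.28 = 29.392 J
At max height all remaining energy is PE: mgh = E ⇒ h = E/(mg) = 29.392/(1.63 × 10) = 1.803 m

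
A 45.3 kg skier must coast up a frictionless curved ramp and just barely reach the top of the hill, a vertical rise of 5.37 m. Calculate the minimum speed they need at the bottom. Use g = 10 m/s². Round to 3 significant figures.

At the top they are momentarily at rest, so all KE converts to PE: ½mv² = mgh
v = √(2gh) = √(2 × 10 × 5.37) = 10.36 m/s

v = 10.4 m/s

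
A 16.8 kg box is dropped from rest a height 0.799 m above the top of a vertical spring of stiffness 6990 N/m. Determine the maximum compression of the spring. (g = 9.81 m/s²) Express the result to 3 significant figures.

x = 0.219 m

Take the reference level at the top of the uncompressed spring. At max compression the box has fallen H + x and is momentarily at rest:
mg(H + x) = ½kx²
½(6990)x² − (16.8)(9.81)x − (16.8)(9.81)(0.799) = 0
3495x² − 164.8x − 131.7 = 0
x = [164.8 + √(27162 + 1.8409e+06)]/(2 × 3495) = 0.2191 m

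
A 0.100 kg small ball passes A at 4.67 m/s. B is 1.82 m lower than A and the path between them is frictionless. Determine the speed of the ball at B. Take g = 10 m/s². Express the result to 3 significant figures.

v = 7.63 m/s

By conservation of mechanical energy, ½mv₀² + mgh = ½mv²
v² = v₀² + 2gh = (4.67)² + 2(10)(1.82) = 58.209
v = √58.209 = 7.629 m/s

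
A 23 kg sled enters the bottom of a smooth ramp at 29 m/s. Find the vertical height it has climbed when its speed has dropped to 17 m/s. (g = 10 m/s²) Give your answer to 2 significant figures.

h = 28 m

Energy balance between the two points: ½mv₁² = ½mv₂² + mgh
h = (v₁² − v₂²)/(2g) = (29² − 17²)/(2 × 10) = 27.60 m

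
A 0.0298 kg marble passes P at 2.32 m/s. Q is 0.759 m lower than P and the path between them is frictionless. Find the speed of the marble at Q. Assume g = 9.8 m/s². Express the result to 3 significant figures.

v = 4.50 m/s

By conservation of mechanical energy, ½mv₀² + mgh = ½mv²
The mass cancels from both sides.
v² = v₀² + 2gh = (2.32)² + 2(9.8)(0.759) = 20.259
v = √20.259 = 4.501 m/s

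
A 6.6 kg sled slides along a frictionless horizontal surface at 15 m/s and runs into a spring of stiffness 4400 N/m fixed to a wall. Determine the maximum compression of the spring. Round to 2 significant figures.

x = 0.58 m

Conservation of energy between contact and max compression: ½mv² = ½kx²
x = v√(m/k) = 15 × √(6.6/4400) = 0.5809 m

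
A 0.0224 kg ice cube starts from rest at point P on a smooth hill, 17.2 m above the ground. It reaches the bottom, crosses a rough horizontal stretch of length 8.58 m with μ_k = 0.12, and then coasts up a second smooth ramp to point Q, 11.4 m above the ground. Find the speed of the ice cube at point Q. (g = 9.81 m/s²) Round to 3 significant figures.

v = 9.67 m/s

Energy at P: mgh₁ = (0.0224)(9.81)(17.2) = 3.7796 J
Friction loss: W_f = μ_k mg d = 0.2262 J
At Q: ½mv² + mgh₂ = mgh₁ − W_f
½mv² = 3.7796 − 0.2262 − 2.5051 = 1.0483 J
v = √(2 × 1.0483/0.0224) = 9.674 m/s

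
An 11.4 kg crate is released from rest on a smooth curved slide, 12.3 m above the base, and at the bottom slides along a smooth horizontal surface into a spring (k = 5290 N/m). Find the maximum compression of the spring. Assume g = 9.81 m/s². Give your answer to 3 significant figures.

Gravitational PE at the top equals spring PE at max compression: mgh = ½kx²
x = √(2mgh/k) = √(2 × 11.4 × 9.81 × 12.3 / 5290) = 0.7212 m

x = 0.721 m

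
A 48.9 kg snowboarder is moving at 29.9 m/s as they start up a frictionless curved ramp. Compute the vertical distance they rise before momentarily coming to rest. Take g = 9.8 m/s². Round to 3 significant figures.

h = 45.6 m

Setting KE at the bottom equal to PE gained: ½mv² = mgh
h = v²/(2g) = 29.9²/(2 × 9.8) = 45.61 m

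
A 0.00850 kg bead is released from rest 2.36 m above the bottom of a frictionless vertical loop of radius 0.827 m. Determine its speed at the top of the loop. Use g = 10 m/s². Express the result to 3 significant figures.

v = 3.76 m/s

Energy conservation: mgh = ½mv_top² + mg(2r)
v_top² = 2g(h − 2r) = 2(10)(2.36 − 1.654) = 14.12
v_top = 3.758 m/s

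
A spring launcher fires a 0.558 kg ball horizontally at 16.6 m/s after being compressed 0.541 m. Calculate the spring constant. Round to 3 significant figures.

Spring PE at full compression equals KE at release: ½kx² = ½mv²
k = mv²/x² = (0.558)(16.6)²/(0.541)² = 525.4 N/m

k = 525 N/m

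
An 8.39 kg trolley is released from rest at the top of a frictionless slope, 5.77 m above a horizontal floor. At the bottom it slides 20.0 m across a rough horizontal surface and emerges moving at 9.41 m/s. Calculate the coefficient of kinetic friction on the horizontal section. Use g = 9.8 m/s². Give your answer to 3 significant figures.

μ_k = 0.0626

Applying the work–energy principle:
mgh = ½mv² + μ_k m g d
mgh = 474.42 J; ½mv² = 371.46 J
W_f = 474.42 − 371.46 = 103.0 J
μ_k = W_f/(mg·d) = 103.0/(82.22 × 20.0) = 0.06261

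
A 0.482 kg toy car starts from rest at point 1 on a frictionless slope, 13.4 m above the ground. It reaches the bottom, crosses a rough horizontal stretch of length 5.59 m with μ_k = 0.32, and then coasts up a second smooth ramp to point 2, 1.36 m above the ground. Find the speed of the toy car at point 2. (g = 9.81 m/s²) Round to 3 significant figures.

Energy at 1: mgh₁ = (0.482)(9.81)(13.4) = 63.361 J
Friction loss: W_f = μ_k mg d = 8.458 J
At 2: ½mv² + mgh₂ = mgh₁ − W_f
½mv² = 63.361 − 8.458 − 6.4307 = 48.472 J
v = √(2 × 48.472/0.482) = 14.18 m/s

v = 14.2 m/s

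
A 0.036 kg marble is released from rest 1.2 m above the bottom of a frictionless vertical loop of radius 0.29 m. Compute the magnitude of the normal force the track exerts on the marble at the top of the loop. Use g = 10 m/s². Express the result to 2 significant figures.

N = 1.2 N

Energy from release to top (height 2r): mgh = ½mv_top² + mg(2r)
v_top² = 2g(h − 2r) = 2(10)(1.2 − 0.5800) = 12.400 m²/s²
At the top, both N and weight point toward the centre: N + mg = mv_top²/r
N = m(v_top²/r − g) = 0.036(12.400/0.29 − 10) = 1.179 N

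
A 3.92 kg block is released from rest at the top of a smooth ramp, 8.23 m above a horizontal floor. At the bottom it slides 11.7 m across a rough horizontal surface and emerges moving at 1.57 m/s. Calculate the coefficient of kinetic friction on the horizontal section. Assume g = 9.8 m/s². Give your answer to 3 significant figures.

μ_k = 0.693

Applying the work–energy principle:
mgh = ½mv² + μ_k m g d
mgh = 316.16 J; ½mv² = 4.8312 J
W_f = 316.16 − 4.8312 = 311.3 J
μ_k = W_f/(mg·d) = 311.3/(38.42 × 11.7) = 0.6927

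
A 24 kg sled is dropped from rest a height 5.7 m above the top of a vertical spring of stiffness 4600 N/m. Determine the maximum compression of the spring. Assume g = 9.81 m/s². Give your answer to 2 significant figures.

x = 0.82 m

Take the reference level at the top of the uncompressed spring. At max compression the sled has fallen H + x and is momentarily at rest:
mg(H + x) = ½kx²
½(4600)x² − (24)(9.81)x − (24)(9.81)(5.7) = 0
2300x² − 235.4x − 1342 = 0
x = [235.4 + √(55432 + 1.2346e+07)]/(2 × 2300) = 0.8168 m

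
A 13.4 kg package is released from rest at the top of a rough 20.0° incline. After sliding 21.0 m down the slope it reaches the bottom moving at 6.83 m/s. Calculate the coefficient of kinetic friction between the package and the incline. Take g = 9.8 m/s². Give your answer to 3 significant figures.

μ_k = 0.243

The energy dissipated by friction is the PE lost minus the KE gained:
mgL sinθ = 943.20 J; ½mv² = 312.55 J
W_f = 943.20 − 312.55 = 630.6 J
μ_k = W_f/(mg cosθ · L) = 630.6/(123.4 × 21.0) = 0.2434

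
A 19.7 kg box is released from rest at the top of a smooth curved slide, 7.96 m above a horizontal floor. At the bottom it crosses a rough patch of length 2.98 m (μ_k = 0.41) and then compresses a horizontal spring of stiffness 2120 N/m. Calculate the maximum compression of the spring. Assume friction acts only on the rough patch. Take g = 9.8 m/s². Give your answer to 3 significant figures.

Initial energy: E₁ = mgh = (19.7)(9.8)(7.96) = 1536.8 J
Friction removes W_f = μ_k mg d = (0.41)(19.7)(9.8)(2.98) = 235.9 J
Energy reaching the spring: E = 1536.8 − 235.9 = 1300.9 J
At max compression ½kx² = E ⇒ x = √(2E/k) = √(2 × 1300.9/2120) = 1.108 m

x = 1.11 m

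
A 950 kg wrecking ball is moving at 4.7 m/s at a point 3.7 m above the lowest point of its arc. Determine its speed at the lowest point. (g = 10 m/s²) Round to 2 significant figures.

v = 9.8 m/s

Energy conservation between the two points: ½mv₀² + mgh = ½mv²
The mass cancels from both sides.
v² = v₀² + 2gh = (4.7)² + 2(10)(3.7) = 96.090
v = √96.090 = 9.803 m/s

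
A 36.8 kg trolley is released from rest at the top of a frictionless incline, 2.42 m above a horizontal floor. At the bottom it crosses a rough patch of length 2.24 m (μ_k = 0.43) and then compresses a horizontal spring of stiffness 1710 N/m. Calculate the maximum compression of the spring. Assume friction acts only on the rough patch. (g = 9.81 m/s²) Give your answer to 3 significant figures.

x = 0.784 m

Initial energy: E₁ = mgh = (36.8)(9.81)(2.42) = 873.64 J
Friction removes W_f = μ_k mg d = (0.43)(36.8)(9.81)(2.24) = 347.7 J
Energy reaching the spring: E = 873.64 − 347.7 = 525.92 J
At max compression ½kx² = E ⇒ x = √(2E/k) = √(2 × 525.92/1710) = 0.7843 m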